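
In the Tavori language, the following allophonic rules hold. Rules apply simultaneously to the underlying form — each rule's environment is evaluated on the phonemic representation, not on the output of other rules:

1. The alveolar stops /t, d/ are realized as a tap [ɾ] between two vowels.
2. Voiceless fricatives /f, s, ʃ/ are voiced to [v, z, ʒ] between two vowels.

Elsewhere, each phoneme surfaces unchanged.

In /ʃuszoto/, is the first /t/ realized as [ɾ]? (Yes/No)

Yes

Rule 1 applies to /t/ (between /o/ and /o/: between two vowels) → [ɾ].
The actual realization is [ɾ], which matches [ɾ].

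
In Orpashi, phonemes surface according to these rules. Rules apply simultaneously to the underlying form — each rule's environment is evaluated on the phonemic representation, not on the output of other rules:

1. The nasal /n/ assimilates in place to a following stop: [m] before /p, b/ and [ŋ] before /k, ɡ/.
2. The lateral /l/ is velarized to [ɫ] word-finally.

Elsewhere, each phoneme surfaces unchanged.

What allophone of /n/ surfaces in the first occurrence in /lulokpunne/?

/n/ (between /u/ and /n/) is in the target of rule 1 but the environment (before a labial or velar stop) is not met → [n].

[n]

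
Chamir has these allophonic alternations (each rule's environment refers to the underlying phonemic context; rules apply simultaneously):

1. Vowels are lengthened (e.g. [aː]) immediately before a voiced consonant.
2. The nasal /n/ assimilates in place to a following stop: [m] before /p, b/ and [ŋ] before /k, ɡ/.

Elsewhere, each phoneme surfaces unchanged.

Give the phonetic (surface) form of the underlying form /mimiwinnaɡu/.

/m/ stays [m].
/i/ (between /m/ and /m/) occurs before a voiced consonant → [iː] by rule 1.
/m/ — not in any rule's target class → [m].
/i/ meets the environment for rule 1 (before a voiced consonant) → [iː].
/w/ (between /i/ and /i/) is unaffected → [w].
/i/ (between /w/ and /n/) occurs before a voiced consonant → [iː] by rule 1.
/n/ (between /i/ and /n/) is in the target of rule 2 but the environment (before a labial or velar stop) is not met → [n].
/n/ (between /n/ and /a/) is in the target of rule 2 but the environment (before a labial or velar stop) is not met → [n].
Rule 1 applies to /a/ (between /n/ and /ɡ/: before a voiced consonant) → [aː].
/ɡ/ — not in any rule's target class → [ɡ].
/u/ (word-final): rule 1 targets it, but not before a voiced consonant → unchanged [u].

[miːmiːwiːnnaːɡu]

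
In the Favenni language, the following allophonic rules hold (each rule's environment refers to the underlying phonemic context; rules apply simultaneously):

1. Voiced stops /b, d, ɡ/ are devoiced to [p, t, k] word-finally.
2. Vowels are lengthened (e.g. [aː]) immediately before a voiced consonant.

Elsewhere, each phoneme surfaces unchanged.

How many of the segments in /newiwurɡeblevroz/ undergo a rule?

Segments that undergo a rule: /e/ → [eː] (rule 2); /i/ → [iː] (rule 2); /u/ → [uː] (rule 2); /e/ → [eː] (rule 2); /e/ → [eː] (rule 2); /o/ → [oː] (rule 2).
All other segments surface unchanged.

6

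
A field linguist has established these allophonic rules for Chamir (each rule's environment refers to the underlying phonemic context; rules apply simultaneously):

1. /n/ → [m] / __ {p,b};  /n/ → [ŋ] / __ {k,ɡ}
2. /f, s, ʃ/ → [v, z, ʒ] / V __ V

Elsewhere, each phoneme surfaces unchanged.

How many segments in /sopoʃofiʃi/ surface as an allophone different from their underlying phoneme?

3

Segments that undergo a rule: /ʃ/ → [ʒ] (rule 2); /f/ → [v] (rule 2); /ʃ/ → [ʒ] (rule 2).
All other segments surface unchanged.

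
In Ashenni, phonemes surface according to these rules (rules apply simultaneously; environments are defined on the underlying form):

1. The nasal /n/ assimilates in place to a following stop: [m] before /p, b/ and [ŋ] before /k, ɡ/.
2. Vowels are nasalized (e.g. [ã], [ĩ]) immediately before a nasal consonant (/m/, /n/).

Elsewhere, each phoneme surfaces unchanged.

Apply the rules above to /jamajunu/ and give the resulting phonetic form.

[jãmajũnu]

/j/ stays [j].
/a/ — between /j/ and /m/, before a nasal consonant — surfaces as [ã] (rule 2).
/m/ stays [m].
/a/ (between /m/ and /j/) fails the environment for rule 2, so it stays [a].
/j/ — not in any rule's target class → [j].
Rule 2 applies to /u/ (between /j/ and /n/: before a nasal consonant) → [ũ].
/n/ (between /u/ and /u/) is in the target of rule 1 but the environment (before a labial or velar stop) is not met → [n].
/u/ — word-final; rule 2 does not apply here → [u].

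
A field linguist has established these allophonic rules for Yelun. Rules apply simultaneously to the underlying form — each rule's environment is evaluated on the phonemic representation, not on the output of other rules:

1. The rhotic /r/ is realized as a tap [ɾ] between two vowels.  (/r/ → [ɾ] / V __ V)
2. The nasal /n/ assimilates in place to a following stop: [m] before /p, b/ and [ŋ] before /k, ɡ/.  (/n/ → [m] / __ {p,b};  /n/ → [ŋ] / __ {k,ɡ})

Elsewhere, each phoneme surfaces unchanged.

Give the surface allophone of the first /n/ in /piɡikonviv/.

[n]

/n/ (between /o/ and /v/): rule 2 targets it, but not before a labial or velar stop → unchanged [n].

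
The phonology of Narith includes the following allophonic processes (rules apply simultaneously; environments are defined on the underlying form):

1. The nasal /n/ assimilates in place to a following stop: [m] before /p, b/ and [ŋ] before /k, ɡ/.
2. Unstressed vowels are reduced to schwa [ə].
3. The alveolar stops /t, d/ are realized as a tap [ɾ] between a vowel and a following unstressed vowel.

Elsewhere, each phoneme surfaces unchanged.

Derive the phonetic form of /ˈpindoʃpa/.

[ˈpindəʃpə]

/p/ stays [p].
/i/ (between /p/ and /n/) fails the environment for rule 2, so it stays [i].
/n/ (between /i/ and /d/) fails the environment for rule 1, so it stays [n].
/d/ (between /n/ and /o/) fails the environment for rule 3, so it stays [d].
/o/ (between /d/ and /ʃ/) occurs in an unstressed syllable → [ə] by rule 2.
/ʃ/ (between /o/ and /p/) is unaffected → [ʃ].
/p/ — not in any rule's target class → [p].
/a/ (word-final) occurs in an unstressed syllable → [ə] by rule 2.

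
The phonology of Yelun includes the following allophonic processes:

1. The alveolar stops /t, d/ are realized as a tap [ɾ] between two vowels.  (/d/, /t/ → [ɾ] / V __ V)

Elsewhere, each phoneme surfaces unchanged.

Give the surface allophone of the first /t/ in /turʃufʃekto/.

[t]

/t/ (word-initial) is in the target of rule 1 but the environment (between two vowels) is not met → [t].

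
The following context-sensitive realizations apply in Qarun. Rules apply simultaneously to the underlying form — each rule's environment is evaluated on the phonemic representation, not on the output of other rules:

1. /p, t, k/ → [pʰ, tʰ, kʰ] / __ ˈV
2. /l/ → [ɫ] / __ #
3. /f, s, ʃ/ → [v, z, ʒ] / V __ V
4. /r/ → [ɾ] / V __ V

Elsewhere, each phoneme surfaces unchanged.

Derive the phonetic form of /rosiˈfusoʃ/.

[roziˈvuzoʃ]

/r/ — word-initial; rule 4 does not apply here → [r].
/s/ — between /o/ and /i/, between two vowels — surfaces as [z] (rule 3).
/f/ — between /i/ and /u/, between two vowels — surfaces as [v] (rule 3).
/s/ meets the environment for rule 3 (between two vowels) → [z].
/ʃ/ (word-final): rule 3 targets it, but not between two vowels → unchanged [ʃ].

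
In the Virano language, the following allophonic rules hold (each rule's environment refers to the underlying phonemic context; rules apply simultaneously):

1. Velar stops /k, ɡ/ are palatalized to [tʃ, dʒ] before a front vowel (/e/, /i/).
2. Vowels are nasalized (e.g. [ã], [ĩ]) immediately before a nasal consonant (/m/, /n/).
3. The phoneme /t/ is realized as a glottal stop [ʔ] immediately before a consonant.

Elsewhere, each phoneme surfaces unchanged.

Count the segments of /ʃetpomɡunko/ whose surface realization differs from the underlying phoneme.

Segments that undergo a rule: /t/ → [ʔ] (rule 3); /o/ → [õ] (rule 2); /u/ → [ũ] (rule 2).
All other segments surface unchanged.

3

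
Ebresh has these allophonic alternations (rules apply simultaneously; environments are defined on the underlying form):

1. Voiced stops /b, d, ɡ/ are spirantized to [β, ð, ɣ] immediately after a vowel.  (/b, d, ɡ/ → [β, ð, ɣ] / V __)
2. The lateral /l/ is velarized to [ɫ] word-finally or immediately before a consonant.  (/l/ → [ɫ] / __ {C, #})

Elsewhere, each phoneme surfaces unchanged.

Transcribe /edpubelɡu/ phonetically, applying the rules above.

/e/ stays [e].
/d/ (between /e/ and /p/): immediately after a vowel, so rule 1 applies → [ð].
/p/ stays [p].
/u/ (between /p/ and /b/): no rule targets it → [u].
/b/ meets the environment for rule 1 (immediately after a vowel) → [β].
/e/ (between /b/ and /l/) is unaffected → [e].
Rule 2 applies to /l/ (between /e/ and /ɡ/: word-finally or immediately before a consonant) → [ɫ].
/ɡ/ (between /l/ and /u/): rule 1 targets it, but not immediately after a vowel → unchanged [ɡ].
/u/ (word-final): no rule targets it → [u].

[eðpuβeɫɡu]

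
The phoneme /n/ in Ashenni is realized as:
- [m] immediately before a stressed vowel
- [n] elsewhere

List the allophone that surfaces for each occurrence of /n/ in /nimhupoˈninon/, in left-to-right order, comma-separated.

Occurrence 1 (position 1): no conditioning environment matches → elsewhere allophone [n].
Occurrence 2 (position 8): immediately before a stressed vowel → [m].
Occurrence 3 (position 10): no conditioning environment matches → elsewhere allophone [n].
Occurrence 4 (position 12): no conditioning environment matches → elsewhere allophone [n].

[n], [m], [n], [n]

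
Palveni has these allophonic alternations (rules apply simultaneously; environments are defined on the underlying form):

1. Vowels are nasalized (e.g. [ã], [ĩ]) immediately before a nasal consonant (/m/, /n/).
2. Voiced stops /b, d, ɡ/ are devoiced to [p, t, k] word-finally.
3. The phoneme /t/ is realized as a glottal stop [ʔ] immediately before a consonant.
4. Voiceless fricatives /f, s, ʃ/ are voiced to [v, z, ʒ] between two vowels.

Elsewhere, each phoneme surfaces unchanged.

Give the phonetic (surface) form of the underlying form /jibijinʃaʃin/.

[jibijĩnʃaʒĩn]

/j/ stays [j].
/i/ (between /j/ and /b/) fails the environment for rule 1, so it stays [i].
/b/ (between /i/ and /i/): rule 2 targets it, but not word-finally → unchanged [b].
/i/ — between /b/ and /j/; rule 1 does not apply here → [i].
/j/ — not in any rule's target class → [j].
/i/ meets the environment for rule 1 (before a nasal consonant) → [ĩ].
/n/ (between /i/ and /ʃ/) is unaffected → [n].
/ʃ/ (between /n/ and /a/) is in the target of rule 4 but the environment (between two vowels) is not met → [ʃ].
/a/ (between /ʃ/ and /ʃ/): rule 1 targets it, but not before a nasal consonant → unchanged [a].
/ʃ/ (between /a/ and /i/): between two vowels, so rule 4 applies → [ʒ].
/i/ (between /ʃ/ and /n/): before a nasal consonant, so rule 1 applies → [ĩ].
/n/ (word-final): no rule targets it → [n].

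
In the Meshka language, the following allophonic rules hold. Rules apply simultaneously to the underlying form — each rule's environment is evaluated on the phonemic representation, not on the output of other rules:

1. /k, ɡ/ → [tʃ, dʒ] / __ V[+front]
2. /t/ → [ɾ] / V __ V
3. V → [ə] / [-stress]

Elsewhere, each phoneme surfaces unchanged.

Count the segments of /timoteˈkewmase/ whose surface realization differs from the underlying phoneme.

Segments that undergo a rule: /i/ → [ə] (rule 3); /o/ → [ə] (rule 3); /t/ → [ɾ] (rule 2); /e/ → [ə] (rule 3); /k/ → [tʃ] (rule 1); /a/ → [ə] (rule 3); /e/ → [ə] (rule 3).
All other segments surface unchanged.

7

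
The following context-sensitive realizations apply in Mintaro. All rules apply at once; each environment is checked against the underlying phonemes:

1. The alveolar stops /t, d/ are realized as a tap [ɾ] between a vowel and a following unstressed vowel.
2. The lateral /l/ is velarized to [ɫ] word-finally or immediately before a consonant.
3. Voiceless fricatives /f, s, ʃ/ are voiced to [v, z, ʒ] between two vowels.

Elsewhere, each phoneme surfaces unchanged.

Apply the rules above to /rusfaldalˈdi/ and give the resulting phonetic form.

/r/ (word-initial): no rule targets it → [r].
/u/ — not in any rule's target class → [u].
/s/ (between /u/ and /f/) fails the environment for rule 3, so it stays [s].
/f/ — between /s/ and /a/; rule 3 does not apply here → [f].
/a/ — not in any rule's target class → [a].
/l/ meets the environment for rule 2 (word-finally or immediately before a consonant) → [ɫ].
/d/ (between /l/ and /a/) fails the environment for rule 1, so it stays [d].
/a/ — not in any rule's target class → [a].
/l/ (between /a/ and /d/): word-finally or immediately before a consonant, so rule 2 applies → [ɫ].
/d/ (between /l/ and /i/) fails the environment for rule 1, so it stays [d].
/i/ (word-final) is unaffected → [i].

[rusfaɫdaɫˈdi]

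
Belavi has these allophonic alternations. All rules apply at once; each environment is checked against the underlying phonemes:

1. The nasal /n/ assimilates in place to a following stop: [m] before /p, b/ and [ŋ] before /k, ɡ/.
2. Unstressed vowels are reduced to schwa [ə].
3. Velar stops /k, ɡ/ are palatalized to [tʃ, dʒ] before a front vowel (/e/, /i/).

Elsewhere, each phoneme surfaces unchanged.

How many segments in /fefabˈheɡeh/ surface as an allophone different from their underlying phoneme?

Segments that undergo a rule: /e/ → [ə] (rule 2); /a/ → [ə] (rule 2); /ɡ/ → [dʒ] (rule 3); /e/ → [ə] (rule 2).
All other segments surface unchanged.

4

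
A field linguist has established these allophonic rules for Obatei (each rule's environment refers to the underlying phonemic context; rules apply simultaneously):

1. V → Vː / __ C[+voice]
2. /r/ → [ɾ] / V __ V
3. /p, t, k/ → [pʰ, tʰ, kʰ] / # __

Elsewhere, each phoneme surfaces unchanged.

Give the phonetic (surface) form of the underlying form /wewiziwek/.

[weːwiːziːwek]

/w/ — not in any rule's target class → [w].
/e/ (between /w/ and /w/): before a voiced consonant, so rule 1 applies → [eː].
/w/ (between /e/ and /i/): no rule targets it → [w].
/i/ — between /w/ and /z/, before a voiced consonant — surfaces as [iː] (rule 1).
/z/ (between /i/ and /i/) is unaffected → [z].
Rule 1 applies to /i/ (between /z/ and /w/: before a voiced consonant) → [iː].
/w/ (between /i/ and /e/): no rule targets it → [w].
/e/ — between /w/ and /k/; rule 1 does not apply here → [e].
/k/ — word-final; rule 3 does not apply here → [k].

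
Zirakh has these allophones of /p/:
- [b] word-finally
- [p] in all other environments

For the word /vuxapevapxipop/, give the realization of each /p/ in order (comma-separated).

Occurrence 1 (position 5): no conditioning environment matches → elsewhere allophone [p].
Occurrence 2 (position 9): no conditioning environment matches → elsewhere allophone [p].
Occurrence 3 (position 12): no conditioning environment matches → elsewhere allophone [p].
Occurrence 4 (position 14): word-finally → [b].

[p], [p], [p], [b]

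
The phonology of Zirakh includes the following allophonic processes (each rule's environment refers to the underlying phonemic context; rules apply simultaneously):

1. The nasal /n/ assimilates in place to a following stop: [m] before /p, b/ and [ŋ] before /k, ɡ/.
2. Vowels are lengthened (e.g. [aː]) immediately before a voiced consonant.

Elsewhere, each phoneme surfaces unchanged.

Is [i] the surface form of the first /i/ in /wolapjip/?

Yes

/i/ (between /j/ and /p/): rule 2 targets it, but not before a voiced consonant → unchanged [i].
The actual realization is [i], which matches [i].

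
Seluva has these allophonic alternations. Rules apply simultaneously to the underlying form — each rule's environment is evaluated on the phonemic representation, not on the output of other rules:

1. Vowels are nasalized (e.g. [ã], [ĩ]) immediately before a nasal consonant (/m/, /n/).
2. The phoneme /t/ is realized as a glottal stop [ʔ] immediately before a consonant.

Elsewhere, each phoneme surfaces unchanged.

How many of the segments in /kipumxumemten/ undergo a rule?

Segments that undergo a rule: /u/ → [ũ] (rule 1); /u/ → [ũ] (rule 1); /e/ → [ẽ] (rule 1); /e/ → [ẽ] (rule 1).
All other segments surface unchanged.

4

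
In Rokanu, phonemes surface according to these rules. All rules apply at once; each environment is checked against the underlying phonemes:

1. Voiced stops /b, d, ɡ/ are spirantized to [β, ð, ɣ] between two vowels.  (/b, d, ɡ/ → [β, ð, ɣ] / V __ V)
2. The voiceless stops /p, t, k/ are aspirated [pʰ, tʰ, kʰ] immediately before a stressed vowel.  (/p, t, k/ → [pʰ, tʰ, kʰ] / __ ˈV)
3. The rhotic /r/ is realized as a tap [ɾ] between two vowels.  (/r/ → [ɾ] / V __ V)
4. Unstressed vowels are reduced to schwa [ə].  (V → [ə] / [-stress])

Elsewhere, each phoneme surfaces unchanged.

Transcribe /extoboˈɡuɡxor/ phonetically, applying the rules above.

/e/ meets the environment for rule 4 (in an unstressed syllable) → [ə].
/x/ (between /e/ and /t/) is unaffected → [x].
/t/ (between /x/ and /o/) fails the environment for rule 2, so it stays [t].
/o/ (between /t/ and /b/) occurs in an unstressed syllable → [ə] by rule 4.
Rule 1 applies to /b/ (between /o/ and /o/: between two vowels) → [β].
Rule 4 applies to /o/ (between /b/ and /ɡ/: in an unstressed syllable) → [ə].
/ɡ/ meets the environment for rule 1 (between two vowels) → [ɣ].
/u/ (between /ɡ/ and /ɡ/): rule 4 targets it, but not in an unstressed syllable → unchanged [u].
/ɡ/ (between /u/ and /x/) fails the environment for rule 1, so it stays [ɡ].
/x/ stays [x].
/o/ (between /x/ and /r/) occurs in an unstressed syllable → [ə] by rule 4.
/r/ — word-final; rule 3 does not apply here → [r].

[əxtəβəˈɣuɡxər]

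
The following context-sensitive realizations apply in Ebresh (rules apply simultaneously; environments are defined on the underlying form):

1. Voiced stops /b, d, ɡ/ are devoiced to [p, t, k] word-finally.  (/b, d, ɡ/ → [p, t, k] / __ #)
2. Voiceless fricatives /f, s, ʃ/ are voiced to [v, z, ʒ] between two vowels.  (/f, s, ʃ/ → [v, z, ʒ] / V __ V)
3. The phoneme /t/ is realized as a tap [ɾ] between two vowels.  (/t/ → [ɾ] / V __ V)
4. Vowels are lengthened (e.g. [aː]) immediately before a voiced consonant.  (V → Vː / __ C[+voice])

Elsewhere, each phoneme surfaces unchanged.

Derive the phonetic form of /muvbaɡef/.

[muːvbaːɡef]

/m/ — not in any rule's target class → [m].
/u/ — between /m/ and /v/, before a voiced consonant — surfaces as [uː] (rule 4).
/v/ — not in any rule's target class → [v].
/b/ — between /v/ and /a/; rule 1 does not apply here → [b].
/a/ — between /b/ and /ɡ/, before a voiced consonant — surfaces as [aː] (rule 4).
/ɡ/ — between /a/ and /e/; rule 1 does not apply here → [ɡ].
/e/ (between /ɡ/ and /f/): rule 4 targets it, but not before a voiced consonant → unchanged [e].
/f/ (word-final) is in the target of rule 2 but the environment (between two vowels) is not met → [f].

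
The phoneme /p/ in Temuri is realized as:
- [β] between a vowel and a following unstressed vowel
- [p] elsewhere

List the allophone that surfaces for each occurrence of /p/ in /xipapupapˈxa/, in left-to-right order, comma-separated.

Occurrence 1 (position 3): between a vowel and a following unstressed vowel → [β].
Occurrence 2 (position 5): between a vowel and a following unstressed vowel → [β].
Occurrence 3 (position 7): between a vowel and a following unstressed vowel → [β].
Occurrence 4 (position 9): no conditioning environment matches → elsewhere allophone [p].

[β], [β], [β], [p]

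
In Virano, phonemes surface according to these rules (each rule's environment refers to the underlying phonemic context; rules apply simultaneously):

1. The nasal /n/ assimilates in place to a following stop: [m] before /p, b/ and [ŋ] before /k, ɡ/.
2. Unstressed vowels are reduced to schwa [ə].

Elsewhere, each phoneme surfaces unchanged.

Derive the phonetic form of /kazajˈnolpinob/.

/k/ stays [k].
/a/ (between /k/ and /z/): in an unstressed syllable, so rule 2 applies → [ə].
/z/ (between /a/ and /a/) is unaffected → [z].
/a/ (between /z/ and /j/) occurs in an unstressed syllable → [ə] by rule 2.
/j/ — not in any rule's target class → [j].
/n/ (between /j/ and /o/) fails the environment for rule 1, so it stays [n].
/o/ (between /n/ and /l/) fails the environment for rule 2, so it stays [o].
/l/ (between /o/ and /p/): no rule targets it → [l].
/p/ — not in any rule's target class → [p].
Rule 2 applies to /i/ (between /p/ and /n/: in an unstressed syllable) → [ə].
/n/ (between /i/ and /o/) is in the target of rule 1 but the environment (before a labial or velar stop) is not met → [n].
Rule 2 applies to /o/ (between /n/ and /b/: in an unstressed syllable) → [ə].
/b/ (word-final) is unaffected → [b].

[kəzəjˈnolpənəb]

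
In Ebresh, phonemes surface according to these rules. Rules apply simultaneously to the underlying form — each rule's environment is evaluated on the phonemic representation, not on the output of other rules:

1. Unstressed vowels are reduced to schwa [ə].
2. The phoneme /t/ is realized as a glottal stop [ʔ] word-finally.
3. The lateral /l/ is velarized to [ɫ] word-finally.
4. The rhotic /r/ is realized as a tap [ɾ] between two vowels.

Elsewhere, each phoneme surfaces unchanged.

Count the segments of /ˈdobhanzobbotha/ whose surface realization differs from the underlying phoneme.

4

Segments that undergo a rule: /a/ → [ə] (rule 1); /o/ → [ə] (rule 1); /o/ → [ə] (rule 1); /a/ → [ə] (rule 1).
All other segments surface unchanged.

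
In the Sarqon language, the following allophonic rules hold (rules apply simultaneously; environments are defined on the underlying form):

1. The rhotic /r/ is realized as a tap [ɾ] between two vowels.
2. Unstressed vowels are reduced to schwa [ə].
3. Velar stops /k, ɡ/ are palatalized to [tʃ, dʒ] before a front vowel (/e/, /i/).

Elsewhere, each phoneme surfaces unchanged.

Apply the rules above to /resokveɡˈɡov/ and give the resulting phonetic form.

/r/ (word-initial): rule 1 targets it, but not between two vowels → unchanged [r].
Rule 2 applies to /e/ (between /r/ and /s/: in an unstressed syllable) → [ə].
/s/ stays [s].
/o/ (between /s/ and /k/): in an unstressed syllable, so rule 2 applies → [ə].
/k/ (between /o/ and /v/) fails the environment for rule 3, so it stays [k].
/v/ (between /k/ and /e/): no rule targets it → [v].
/e/ — between /v/ and /ɡ/, in an unstressed syllable — surfaces as [ə] (rule 2).
/ɡ/ — between /e/ and /ɡ/; rule 3 does not apply here → [ɡ].
/ɡ/ (between /ɡ/ and /o/) is in the target of rule 3 but the environment (before a front vowel) is not met → [ɡ].
/o/ — between /ɡ/ and /v/; rule 2 does not apply here → [o].
/v/ (word-final) is unaffected → [v].

[rəsəkvəɡˈɡov]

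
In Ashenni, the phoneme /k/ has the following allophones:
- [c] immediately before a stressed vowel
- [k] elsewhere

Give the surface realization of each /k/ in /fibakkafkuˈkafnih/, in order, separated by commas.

Occurrence 1 (position 5): no conditioning environment matches → elsewhere allophone [k].
Occurrence 2 (position 6): no conditioning environment matches → elsewhere allophone [k].
Occurrence 3 (position 9): no conditioning environment matches → elsewhere allophone [k].
Occurrence 4 (position 11): immediately before a stressed vowel → [c].

[k], [k], [k], [c]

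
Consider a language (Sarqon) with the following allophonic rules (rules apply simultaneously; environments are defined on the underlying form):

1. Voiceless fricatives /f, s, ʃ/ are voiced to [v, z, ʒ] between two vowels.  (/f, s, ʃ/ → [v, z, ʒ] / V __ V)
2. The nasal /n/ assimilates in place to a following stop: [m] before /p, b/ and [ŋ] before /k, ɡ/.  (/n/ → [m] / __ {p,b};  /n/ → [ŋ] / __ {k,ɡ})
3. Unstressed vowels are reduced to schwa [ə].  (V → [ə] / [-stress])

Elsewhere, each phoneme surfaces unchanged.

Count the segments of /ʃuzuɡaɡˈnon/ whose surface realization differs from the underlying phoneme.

3

Segments that undergo a rule: /u/ → [ə] (rule 3); /u/ → [ə] (rule 3); /a/ → [ə] (rule 3).
All other segments surface unchanged.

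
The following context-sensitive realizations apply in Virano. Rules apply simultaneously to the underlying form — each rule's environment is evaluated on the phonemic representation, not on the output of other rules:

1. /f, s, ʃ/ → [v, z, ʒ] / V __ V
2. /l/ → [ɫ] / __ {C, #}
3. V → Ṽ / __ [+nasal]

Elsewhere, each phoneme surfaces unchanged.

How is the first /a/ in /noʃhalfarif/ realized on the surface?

/a/ (between /h/ and /l/): rule 3 targets it, but not before a nasal consonant → unchanged [a].

[a]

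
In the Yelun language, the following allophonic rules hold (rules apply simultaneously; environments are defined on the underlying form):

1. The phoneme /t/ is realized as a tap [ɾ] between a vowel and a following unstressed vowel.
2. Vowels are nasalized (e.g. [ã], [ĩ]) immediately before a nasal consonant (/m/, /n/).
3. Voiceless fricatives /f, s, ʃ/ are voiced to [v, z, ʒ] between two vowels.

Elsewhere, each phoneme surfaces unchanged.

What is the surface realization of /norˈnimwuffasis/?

[norˈnĩmwuffazis]

/o/ (between /n/ and /r/) fails the environment for rule 2, so it stays [o].
/i/ meets the environment for rule 2 (before a nasal consonant) → [ĩ].
/u/ — between /w/ and /f/; rule 2 does not apply here → [u].
/f/ (between /u/ and /f/) is in the target of rule 3 but the environment (between two vowels) is not met → [f].
/f/ (between /f/ and /a/) is in the target of rule 3 but the environment (between two vowels) is not met → [f].
/a/ (between /f/ and /s/) fails the environment for rule 2, so it stays [a].
/s/ — between /a/ and /i/, between two vowels — surfaces as [z] (rule 3).
/i/ — between /s/ and /s/; rule 2 does not apply here → [i].
/s/ (word-final) fails the environment for rule 3, so it stays [s].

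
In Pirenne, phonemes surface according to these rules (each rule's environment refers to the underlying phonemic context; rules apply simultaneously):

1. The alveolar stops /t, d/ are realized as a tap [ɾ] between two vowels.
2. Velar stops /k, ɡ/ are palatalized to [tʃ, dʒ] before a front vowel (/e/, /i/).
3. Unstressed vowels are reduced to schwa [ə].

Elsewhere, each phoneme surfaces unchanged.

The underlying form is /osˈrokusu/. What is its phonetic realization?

/o/ (word-initial): in an unstressed syllable, so rule 3 applies → [ə].
/s/ stays [s].
/r/ (between /s/ and /o/) is unaffected → [r].
/o/ — between /r/ and /k/; rule 3 does not apply here → [o].
/k/ — between /o/ and /u/; rule 2 does not apply here → [k].
/u/ — between /k/ and /s/, in an unstressed syllable — surfaces as [ə] (rule 3).
/s/ (between /u/ and /u/) is unaffected → [s].
/u/ meets the environment for rule 3 (in an unstressed syllable) → [ə].

[əsˈrokəsə]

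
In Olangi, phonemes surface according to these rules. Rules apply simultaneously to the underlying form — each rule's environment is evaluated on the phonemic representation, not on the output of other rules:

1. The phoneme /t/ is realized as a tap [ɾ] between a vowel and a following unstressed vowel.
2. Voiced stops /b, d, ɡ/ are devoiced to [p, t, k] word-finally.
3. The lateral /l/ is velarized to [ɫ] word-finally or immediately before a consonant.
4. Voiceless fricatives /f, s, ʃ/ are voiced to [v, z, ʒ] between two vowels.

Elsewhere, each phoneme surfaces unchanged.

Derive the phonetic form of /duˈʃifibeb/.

[duˈʒivibep]

/d/ (word-initial) fails the environment for rule 2, so it stays [d].
/u/ (between /d/ and /ʃ/): no rule targets it → [u].
/ʃ/ — between /u/ and /i/, between two vowels — surfaces as [ʒ] (rule 4).
/i/ (between /ʃ/ and /f/) is unaffected → [i].
/f/ (between /i/ and /i/): between two vowels, so rule 4 applies → [v].
/i/ (between /f/ and /b/): no rule targets it → [i].
/b/ (between /i/ and /e/) fails the environment for rule 2, so it stays [b].
/e/ — not in any rule's target class → [e].
/b/ (word-final) occurs word-finally → [p] by rule 2.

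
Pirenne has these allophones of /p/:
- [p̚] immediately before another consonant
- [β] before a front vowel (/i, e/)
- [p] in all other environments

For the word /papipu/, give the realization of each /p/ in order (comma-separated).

Occurrence 1 (position 1): no conditioning environment matches → elsewhere allophone [p].
Occurrence 2 (position 3): before a front vowel (/i, e/) → [β].
Occurrence 3 (position 5): no conditioning environment matches → elsewhere allophone [p].

[p], [β], [p]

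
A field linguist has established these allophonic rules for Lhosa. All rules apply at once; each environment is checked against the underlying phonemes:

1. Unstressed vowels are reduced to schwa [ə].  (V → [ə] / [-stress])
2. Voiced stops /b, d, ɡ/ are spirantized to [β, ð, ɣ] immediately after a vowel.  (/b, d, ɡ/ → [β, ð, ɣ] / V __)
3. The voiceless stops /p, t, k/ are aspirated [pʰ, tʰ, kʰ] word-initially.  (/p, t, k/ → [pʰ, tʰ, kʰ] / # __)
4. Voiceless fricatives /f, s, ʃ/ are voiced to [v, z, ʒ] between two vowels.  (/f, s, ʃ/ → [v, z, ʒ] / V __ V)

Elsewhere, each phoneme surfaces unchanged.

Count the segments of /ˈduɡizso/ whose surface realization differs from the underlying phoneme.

3

Segments that undergo a rule: /ɡ/ → [ɣ] (rule 2); /i/ → [ə] (rule 1); /o/ → [ə] (rule 1).
All other segments surface unchanged.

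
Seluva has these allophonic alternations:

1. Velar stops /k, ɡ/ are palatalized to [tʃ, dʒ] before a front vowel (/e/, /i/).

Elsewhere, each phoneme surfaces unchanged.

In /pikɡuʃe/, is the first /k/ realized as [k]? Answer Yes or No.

Yes

/k/ (between /i/ and /ɡ/) is in the target of rule 1 but the environment (before a front vowel) is not met → [k].
The actual realization is [k], which matches [k].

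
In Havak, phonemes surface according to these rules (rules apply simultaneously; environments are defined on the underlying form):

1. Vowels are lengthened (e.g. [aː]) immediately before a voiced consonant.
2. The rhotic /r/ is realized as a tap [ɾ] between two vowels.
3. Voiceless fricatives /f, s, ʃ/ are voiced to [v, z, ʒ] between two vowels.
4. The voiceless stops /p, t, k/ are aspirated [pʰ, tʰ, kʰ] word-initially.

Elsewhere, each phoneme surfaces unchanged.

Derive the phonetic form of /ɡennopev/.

/ɡ/ stays [ɡ].
/e/ (between /ɡ/ and /n/) occurs before a voiced consonant → [eː] by rule 1.
/n/ — not in any rule's target class → [n].
/n/ (between /n/ and /o/) is unaffected → [n].
/o/ (between /n/ and /p/): rule 1 targets it, but not before a voiced consonant → unchanged [o].
/p/ (between /o/ and /e/) fails the environment for rule 4, so it stays [p].
/e/ — between /p/ and /v/, before a voiced consonant — surfaces as [eː] (rule 1).
/v/ (word-final) is unaffected → [v].

[ɡeːnnopeːv]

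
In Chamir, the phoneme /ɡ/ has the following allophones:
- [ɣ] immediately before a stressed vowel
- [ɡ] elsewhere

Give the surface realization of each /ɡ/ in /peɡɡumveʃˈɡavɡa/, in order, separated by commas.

[ɡ], [ɡ], [ɣ], [ɡ]

Occurrence 1 (position 3): no conditioning environment matches → elsewhere allophone [ɡ].
Occurrence 2 (position 4): no conditioning environment matches → elsewhere allophone [ɡ].
Occurrence 3 (position 10): immediately before a stressed vowel → [ɣ].
Occurrence 4 (position 13): no conditioning environment matches → elsewhere allophone [ɡ].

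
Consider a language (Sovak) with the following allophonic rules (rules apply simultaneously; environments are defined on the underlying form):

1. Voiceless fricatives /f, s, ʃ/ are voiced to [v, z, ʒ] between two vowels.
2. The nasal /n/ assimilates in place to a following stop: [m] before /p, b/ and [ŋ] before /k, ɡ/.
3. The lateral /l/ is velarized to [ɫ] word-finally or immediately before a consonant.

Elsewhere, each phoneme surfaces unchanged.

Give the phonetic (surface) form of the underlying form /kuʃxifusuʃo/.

/ʃ/ — between /u/ and /x/; rule 1 does not apply here → [ʃ].
/f/ — between /i/ and /u/, between two vowels — surfaces as [v] (rule 1).
/s/ (between /u/ and /u/) occurs between two vowels → [z] by rule 1.
/ʃ/ meets the environment for rule 1 (between two vowels) → [ʒ].

[kuʃxivuzuʒo]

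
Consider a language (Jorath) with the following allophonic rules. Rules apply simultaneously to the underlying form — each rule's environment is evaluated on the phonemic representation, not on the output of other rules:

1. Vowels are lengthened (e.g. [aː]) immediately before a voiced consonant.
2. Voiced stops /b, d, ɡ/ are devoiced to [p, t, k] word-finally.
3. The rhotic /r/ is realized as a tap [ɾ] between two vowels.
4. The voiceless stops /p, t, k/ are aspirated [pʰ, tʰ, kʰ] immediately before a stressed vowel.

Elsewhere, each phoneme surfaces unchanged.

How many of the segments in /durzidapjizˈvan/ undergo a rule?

4

Segments that undergo a rule: /u/ → [uː] (rule 1); /i/ → [iː] (rule 1); /i/ → [iː] (rule 1); /a/ → [aː] (rule 1).
All other segments surface unchanged.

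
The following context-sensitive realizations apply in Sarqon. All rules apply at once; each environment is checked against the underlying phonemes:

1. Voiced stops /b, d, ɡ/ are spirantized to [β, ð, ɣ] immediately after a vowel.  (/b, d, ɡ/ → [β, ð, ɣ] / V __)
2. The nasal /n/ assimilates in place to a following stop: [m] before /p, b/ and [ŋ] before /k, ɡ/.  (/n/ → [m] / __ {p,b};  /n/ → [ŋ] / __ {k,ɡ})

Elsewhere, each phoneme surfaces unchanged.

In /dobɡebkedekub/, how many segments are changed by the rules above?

4

Segments that undergo a rule: /b/ → [β] (rule 1); /b/ → [β] (rule 1); /d/ → [ð] (rule 1); /b/ → [β] (rule 1).
All other segments surface unchanged.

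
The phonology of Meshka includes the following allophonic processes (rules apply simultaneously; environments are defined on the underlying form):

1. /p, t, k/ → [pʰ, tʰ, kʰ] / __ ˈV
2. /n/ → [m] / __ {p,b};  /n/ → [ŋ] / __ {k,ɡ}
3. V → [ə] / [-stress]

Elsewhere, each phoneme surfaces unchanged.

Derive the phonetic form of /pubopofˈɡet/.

[pəbəpəfˈɡet]

/p/ (word-initial) fails the environment for rule 1, so it stays [p].
/u/ — between /p/ and /b/, in an unstressed syllable — surfaces as [ə] (rule 3).
/b/ — not in any rule's target class → [b].
/o/ meets the environment for rule 3 (in an unstressed syllable) → [ə].
/p/ (between /o/ and /o/): rule 1 targets it, but not immediately before a stressed vowel → unchanged [p].
/o/ meets the environment for rule 3 (in an unstressed syllable) → [ə].
/f/ (between /o/ and /ɡ/) is unaffected → [f].
/ɡ/ — not in any rule's target class → [ɡ].
/e/ (between /ɡ/ and /t/): rule 3 targets it, but not in an unstressed syllable → unchanged [e].
/t/ (word-final) fails the environment for rule 1, so it stays [t].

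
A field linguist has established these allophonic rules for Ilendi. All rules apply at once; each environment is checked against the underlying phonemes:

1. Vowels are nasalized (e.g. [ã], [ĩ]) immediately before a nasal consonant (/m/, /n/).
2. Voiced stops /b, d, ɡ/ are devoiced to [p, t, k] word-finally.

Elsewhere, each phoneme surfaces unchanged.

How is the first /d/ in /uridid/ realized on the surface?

/d/ (between /i/ and /i/): rule 2 targets it, but not word-finally → unchanged [d].

[d]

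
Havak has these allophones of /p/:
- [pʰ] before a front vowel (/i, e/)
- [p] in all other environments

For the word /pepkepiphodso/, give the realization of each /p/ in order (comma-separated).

Occurrence 1 (position 1): before a front vowel (/i, e/) → [pʰ].
Occurrence 2 (position 3): no conditioning environment matches → elsewhere allophone [p].
Occurrence 3 (position 6): before a front vowel (/i, e/) → [pʰ].
Occurrence 4 (position 8): no conditioning environment matches → elsewhere allophone [p].

[pʰ], [p], [pʰ], [p]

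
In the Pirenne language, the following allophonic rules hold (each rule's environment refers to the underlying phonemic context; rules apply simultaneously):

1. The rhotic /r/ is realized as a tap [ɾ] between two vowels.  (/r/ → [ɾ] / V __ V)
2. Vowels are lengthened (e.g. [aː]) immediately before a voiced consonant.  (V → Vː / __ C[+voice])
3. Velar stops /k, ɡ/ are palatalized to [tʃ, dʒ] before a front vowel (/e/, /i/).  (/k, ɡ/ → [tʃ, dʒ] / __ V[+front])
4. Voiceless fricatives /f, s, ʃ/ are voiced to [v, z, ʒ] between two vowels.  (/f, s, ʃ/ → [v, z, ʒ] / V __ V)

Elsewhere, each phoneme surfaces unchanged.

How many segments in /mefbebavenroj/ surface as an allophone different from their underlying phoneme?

4

Segments that undergo a rule: /e/ → [eː] (rule 2); /a/ → [aː] (rule 2); /e/ → [eː] (rule 2); /o/ → [oː] (rule 2).
All other segments surface unchanged.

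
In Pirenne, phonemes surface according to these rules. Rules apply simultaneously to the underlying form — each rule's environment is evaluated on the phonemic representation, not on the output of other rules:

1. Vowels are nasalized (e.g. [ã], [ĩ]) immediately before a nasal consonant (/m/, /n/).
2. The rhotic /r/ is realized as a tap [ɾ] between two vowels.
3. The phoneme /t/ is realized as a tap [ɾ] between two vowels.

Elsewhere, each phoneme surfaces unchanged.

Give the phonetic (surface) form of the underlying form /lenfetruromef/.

[lẽnfetruɾõmef]

/l/ — not in any rule's target class → [l].
/e/ (between /l/ and /n/): before a nasal consonant, so rule 1 applies → [ẽ].
/n/ (between /e/ and /f/) is unaffected → [n].
/f/ — not in any rule's target class → [f].
/e/ (between /f/ and /t/) fails the environment for rule 1, so it stays [e].
/t/ (between /e/ and /r/): rule 3 targets it, but not between two vowels → unchanged [t].
/r/ (between /t/ and /u/) fails the environment for rule 2, so it stays [r].
/u/ — between /r/ and /r/; rule 1 does not apply here → [u].
/r/ — between /u/ and /o/, between two vowels — surfaces as [ɾ] (rule 2).
Rule 1 applies to /o/ (between /r/ and /m/: before a nasal consonant) → [õ].
/m/ (between /o/ and /e/): no rule targets it → [m].
/e/ (between /m/ and /f/) is in the target of rule 1 but the environment (before a nasal consonant) is not met → [e].
/f/ (word-final): no rule targets it → [f].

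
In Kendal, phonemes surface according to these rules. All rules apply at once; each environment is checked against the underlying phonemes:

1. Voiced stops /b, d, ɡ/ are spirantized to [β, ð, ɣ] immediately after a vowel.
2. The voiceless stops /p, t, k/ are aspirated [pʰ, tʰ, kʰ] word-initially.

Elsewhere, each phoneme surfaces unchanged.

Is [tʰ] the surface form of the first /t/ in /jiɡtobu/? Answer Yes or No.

No

/t/ — between /ɡ/ and /o/; rule 2 does not apply here → [t].
The actual realization is [t], not [tʰ].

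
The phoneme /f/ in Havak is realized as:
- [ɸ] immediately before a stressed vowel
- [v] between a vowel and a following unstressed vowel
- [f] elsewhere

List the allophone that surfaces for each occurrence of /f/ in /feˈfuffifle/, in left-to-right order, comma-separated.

Occurrence 1 (position 1): no conditioning environment matches → elsewhere allophone [f].
Occurrence 2 (position 3): immediately before a stressed vowel → [ɸ].
Occurrence 3 (position 5): no conditioning environment matches → elsewhere allophone [f].
Occurrence 4 (position 6): no conditioning environment matches → elsewhere allophone [f].
Occurrence 5 (position 8): no conditioning environment matches → elsewhere allophone [f].

[f], [ɸ], [f], [f], [f]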